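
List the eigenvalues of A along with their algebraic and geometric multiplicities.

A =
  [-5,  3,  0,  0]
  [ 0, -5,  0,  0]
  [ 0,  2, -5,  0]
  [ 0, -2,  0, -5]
λ = -5: alg = 4, geom = 3

Step 1 — factor the characteristic polynomial to read off the algebraic multiplicities:
  χ_A(x) = (x + 5)^4

Step 2 — compute geometric multiplicities via the rank-nullity identity g(λ) = n − rank(A − λI):
  rank(A − (-5)·I) = 1, so dim ker(A − (-5)·I) = n − 1 = 3

Summary:
  λ = -5: algebraic multiplicity = 4, geometric multiplicity = 3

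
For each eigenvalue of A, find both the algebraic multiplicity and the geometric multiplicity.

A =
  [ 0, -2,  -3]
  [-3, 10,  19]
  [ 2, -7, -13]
λ = -1: alg = 3, geom = 1

Step 1 — factor the characteristic polynomial to read off the algebraic multiplicities:
  χ_A(x) = (x + 1)^3

Step 2 — compute geometric multiplicities via the rank-nullity identity g(λ) = n − rank(A − λI):
  rank(A − (-1)·I) = 2, so dim ker(A − (-1)·I) = n − 2 = 1

Summary:
  λ = -1: algebraic multiplicity = 3, geometric multiplicity = 1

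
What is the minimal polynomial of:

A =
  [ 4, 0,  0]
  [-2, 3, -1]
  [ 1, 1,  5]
x^3 - 12*x^2 + 48*x - 64

The characteristic polynomial is χ_A(x) = (x - 4)^3, so the eigenvalues are known. The minimal polynomial is
  m_A(x) = Π_λ (x − λ)^{k_λ}
where k_λ is the size of the *largest* Jordan block for λ (equivalently, the smallest k with (A − λI)^k v = 0 for every generalised eigenvector v of λ).

  λ = 4: largest Jordan block has size 3, contributing (x − 4)^3

So m_A(x) = (x - 4)^3 = x^3 - 12*x^2 + 48*x - 64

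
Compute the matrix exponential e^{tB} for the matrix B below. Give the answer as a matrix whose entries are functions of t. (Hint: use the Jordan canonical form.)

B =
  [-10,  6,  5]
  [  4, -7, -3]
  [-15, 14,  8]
e^{tB} =
  [-t^2*exp(-3*t) - 7*t*exp(-3*t) + exp(-3*t), 2*t^2*exp(-3*t) + 6*t*exp(-3*t), t^2*exp(-3*t) + 5*t*exp(-3*t)]
  [t^2*exp(-3*t)/2 + 4*t*exp(-3*t), -t^2*exp(-3*t) - 4*t*exp(-3*t) + exp(-3*t), -t^2*exp(-3*t)/2 - 3*t*exp(-3*t)]
  [-2*t^2*exp(-3*t) - 15*t*exp(-3*t), 4*t^2*exp(-3*t) + 14*t*exp(-3*t), 2*t^2*exp(-3*t) + 11*t*exp(-3*t) + exp(-3*t)]

Strategy: write B = P · J · P⁻¹ where J is a Jordan canonical form, so e^{tB} = P · e^{tJ} · P⁻¹, and e^{tJ} can be computed block-by-block.

B has Jordan form
J =
  [-3,  1,  0]
  [ 0, -3,  1]
  [ 0,  0, -3]
(up to reordering of blocks).

Per-block formulas:
  For a 3×3 Jordan block J_3(-3): exp(t · J_3(-3)) = e^(-3t)·(I + t·N + (t^2/2)·N^2), where N is the 3×3 nilpotent shift.

After assembling e^{tJ} and conjugating by P, we get:

e^{tB} =
  [-t^2*exp(-3*t) - 7*t*exp(-3*t) + exp(-3*t), 2*t^2*exp(-3*t) + 6*t*exp(-3*t), t^2*exp(-3*t) + 5*t*exp(-3*t)]
  [t^2*exp(-3*t)/2 + 4*t*exp(-3*t), -t^2*exp(-3*t) - 4*t*exp(-3*t) + exp(-3*t), -t^2*exp(-3*t)/2 - 3*t*exp(-3*t)]
  [-2*t^2*exp(-3*t) - 15*t*exp(-3*t), 4*t^2*exp(-3*t) + 14*t*exp(-3*t), 2*t^2*exp(-3*t) + 11*t*exp(-3*t) + exp(-3*t)]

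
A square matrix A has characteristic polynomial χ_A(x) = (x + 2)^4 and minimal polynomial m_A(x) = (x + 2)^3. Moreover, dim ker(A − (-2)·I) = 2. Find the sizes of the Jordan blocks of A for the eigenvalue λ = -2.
Block sizes for λ = -2: [3, 1]

Step 1 — from the characteristic polynomial, algebraic multiplicity of λ = -2 is 4. From dim ker(A − (-2)·I) = 2, there are exactly 2 Jordan blocks for λ = -2.
Step 2 — from the minimal polynomial, the factor (x + 2)^3 tells us the largest block for λ = -2 has size 3.
Step 3 — with total size 4, 2 blocks, and largest block 3, the block sizes (in nonincreasing order) are [3, 1].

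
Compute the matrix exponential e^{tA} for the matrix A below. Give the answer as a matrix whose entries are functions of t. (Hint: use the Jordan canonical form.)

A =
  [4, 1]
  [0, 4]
e^{tA} =
  [exp(4*t), t*exp(4*t)]
  [0, exp(4*t)]

Strategy: write A = P · J · P⁻¹ where J is a Jordan canonical form, so e^{tA} = P · e^{tJ} · P⁻¹, and e^{tJ} can be computed block-by-block.

A has Jordan form
J =
  [4, 1]
  [0, 4]
(up to reordering of blocks).

Per-block formulas:
  For a 2×2 Jordan block J_2(4): exp(t · J_2(4)) = e^(4t)·(I + t·N), where N is the 2×2 nilpotent shift.

After assembling e^{tJ} and conjugating by P, we get:

e^{tA} =
  [exp(4*t), t*exp(4*t)]
  [0, exp(4*t)]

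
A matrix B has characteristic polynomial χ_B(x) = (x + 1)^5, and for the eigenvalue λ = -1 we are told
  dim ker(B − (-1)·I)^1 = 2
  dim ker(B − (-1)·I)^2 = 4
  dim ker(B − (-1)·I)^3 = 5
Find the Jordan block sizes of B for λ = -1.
Block sizes for λ = -1: [3, 2]

From the dimensions of kernels of powers, the number of Jordan blocks of size at least j is d_j − d_{j−1} where d_j = dim ker(N^j) (with d_0 = 0). Computing the differences gives [2, 2, 1].
The number of blocks of size exactly k is (#blocks of size ≥ k) − (#blocks of size ≥ k + 1), so the partition is: 1 block(s) of size 2, 1 block(s) of size 3.
In nonincreasing order the block sizes are [3, 2].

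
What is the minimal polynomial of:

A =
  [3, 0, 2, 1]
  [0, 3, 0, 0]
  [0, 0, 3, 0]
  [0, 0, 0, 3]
x^2 - 6*x + 9

The characteristic polynomial is χ_A(x) = (x - 3)^4, so the eigenvalues are known. The minimal polynomial is
  m_A(x) = Π_λ (x − λ)^{k_λ}
where k_λ is the size of the *largest* Jordan block for λ (equivalently, the smallest k with (A − λI)^k v = 0 for every generalised eigenvector v of λ).

  λ = 3: largest Jordan block has size 2, contributing (x − 3)^2

So m_A(x) = (x - 3)^2 = x^2 - 6*x + 9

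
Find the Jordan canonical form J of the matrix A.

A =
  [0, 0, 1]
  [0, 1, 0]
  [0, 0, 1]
J_1(0) ⊕ J_1(1) ⊕ J_1(1)

The characteristic polynomial is
  det(x·I − A) = x^3 - 2*x^2 + x = x*(x - 1)^2

Eigenvalues and multiplicities (the geometric multiplicity of λ is n − rank(A − λI), which equals the number of Jordan blocks for λ):
  λ = 0: algebraic multiplicity = 1, geometric multiplicity = 1
  λ = 1: algebraic multiplicity = 2, geometric multiplicity = 2

Determining the block sizes for each eigenvalue:
  λ = 0: one block (gm = 1), so the single block has size am = 1 → block sizes [1]
  λ = 1: gm = am = 2, so every block has size 1 → block sizes [1, 1]

Assembling the blocks gives a Jordan form
J =
  [0, 0, 0]
  [0, 1, 0]
  [0, 0, 1]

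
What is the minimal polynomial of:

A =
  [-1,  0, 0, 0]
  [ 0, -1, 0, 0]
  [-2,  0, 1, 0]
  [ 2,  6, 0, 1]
x^2 - 1

The characteristic polynomial is χ_A(x) = (x - 1)^2*(x + 1)^2, so the eigenvalues are known. The minimal polynomial is
  m_A(x) = Π_λ (x − λ)^{k_λ}
where k_λ is the size of the *largest* Jordan block for λ (equivalently, the smallest k with (A − λI)^k v = 0 for every generalised eigenvector v of λ).

  λ = -1: largest Jordan block has size 1, contributing (x + 1)
  λ = 1: largest Jordan block has size 1, contributing (x − 1)

So m_A(x) = (x - 1)*(x + 1) = x^2 - 1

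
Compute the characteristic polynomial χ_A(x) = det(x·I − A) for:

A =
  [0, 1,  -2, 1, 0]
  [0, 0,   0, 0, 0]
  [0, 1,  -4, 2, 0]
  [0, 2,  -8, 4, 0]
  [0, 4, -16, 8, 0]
x^5

Expanding det(x·I − A) (e.g. by cofactor expansion or by noting that A is similar to its Jordan form J, which has the same characteristic polynomial as A) gives
  χ_A(x) = x^5
which factors as x^5. The eigenvalues (with algebraic multiplicities) are λ = 0 with multiplicity 5.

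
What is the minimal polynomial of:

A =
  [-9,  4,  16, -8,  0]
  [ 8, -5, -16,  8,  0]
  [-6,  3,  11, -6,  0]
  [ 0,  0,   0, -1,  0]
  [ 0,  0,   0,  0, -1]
x^2 + 2*x + 1

The characteristic polynomial is χ_A(x) = (x + 1)^5, so the eigenvalues are known. The minimal polynomial is
  m_A(x) = Π_λ (x − λ)^{k_λ}
where k_λ is the size of the *largest* Jordan block for λ (equivalently, the smallest k with (A − λI)^k v = 0 for every generalised eigenvector v of λ).

  λ = -1: largest Jordan block has size 2, contributing (x + 1)^2

So m_A(x) = (x + 1)^2 = x^2 + 2*x + 1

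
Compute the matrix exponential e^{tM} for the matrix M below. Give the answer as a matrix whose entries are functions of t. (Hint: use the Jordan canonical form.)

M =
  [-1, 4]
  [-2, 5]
e^{tM} =
  [-exp(3*t) + 2*exp(t), 2*exp(3*t) - 2*exp(t)]
  [-exp(3*t) + exp(t), 2*exp(3*t) - exp(t)]

Strategy: write M = P · J · P⁻¹ where J is a Jordan canonical form, so e^{tM} = P · e^{tJ} · P⁻¹, and e^{tJ} can be computed block-by-block.

M has Jordan form
J =
  [1, 0]
  [0, 3]
(up to reordering of blocks).

Per-block formulas:
  For a 1×1 block at λ = 1: exp(t · [1]) = [e^(1t)].
  For a 1×1 block at λ = 3: exp(t · [3]) = [e^(3t)].

After assembling e^{tJ} and conjugating by P, we get:

e^{tM} =
  [-exp(3*t) + 2*exp(t), 2*exp(3*t) - 2*exp(t)]
  [-exp(3*t) + exp(t), 2*exp(3*t) - exp(t)]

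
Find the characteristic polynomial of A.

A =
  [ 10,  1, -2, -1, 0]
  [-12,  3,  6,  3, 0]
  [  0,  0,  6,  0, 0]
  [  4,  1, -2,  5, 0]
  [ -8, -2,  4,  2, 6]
x^5 - 30*x^4 + 360*x^3 - 2160*x^2 + 6480*x - 7776

Expanding det(x·I − A) (e.g. by cofactor expansion or by noting that A is similar to its Jordan form J, which has the same characteristic polynomial as A) gives
  χ_A(x) = x^5 - 30*x^4 + 360*x^3 - 2160*x^2 + 6480*x - 7776
which factors as (x - 6)^5. The eigenvalues (with algebraic multiplicities) are λ = 6 with multiplicity 5.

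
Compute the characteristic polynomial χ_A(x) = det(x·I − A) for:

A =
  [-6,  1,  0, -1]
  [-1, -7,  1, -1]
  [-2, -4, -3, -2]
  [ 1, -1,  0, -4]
x^4 + 20*x^3 + 150*x^2 + 500*x + 625

Expanding det(x·I − A) (e.g. by cofactor expansion or by noting that A is similar to its Jordan form J, which has the same characteristic polynomial as A) gives
  χ_A(x) = x^4 + 20*x^3 + 150*x^2 + 500*x + 625
which factors as (x + 5)^4. The eigenvalues (with algebraic multiplicities) are λ = -5 with multiplicity 4.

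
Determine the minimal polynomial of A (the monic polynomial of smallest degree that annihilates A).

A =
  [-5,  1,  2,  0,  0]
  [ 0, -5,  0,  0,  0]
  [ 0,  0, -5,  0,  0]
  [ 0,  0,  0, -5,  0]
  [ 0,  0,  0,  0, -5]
x^2 + 10*x + 25

The characteristic polynomial is χ_A(x) = (x + 5)^5, so the eigenvalues are known. The minimal polynomial is
  m_A(x) = Π_λ (x − λ)^{k_λ}
where k_λ is the size of the *largest* Jordan block for λ (equivalently, the smallest k with (A − λI)^k v = 0 for every generalised eigenvector v of λ).

  λ = -5: largest Jordan block has size 2, contributing (x + 5)^2

So m_A(x) = (x + 5)^2 = x^2 + 10*x + 25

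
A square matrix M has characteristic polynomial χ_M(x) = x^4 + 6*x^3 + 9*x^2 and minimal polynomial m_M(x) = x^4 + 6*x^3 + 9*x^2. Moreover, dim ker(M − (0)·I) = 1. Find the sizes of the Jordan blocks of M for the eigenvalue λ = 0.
Block sizes for λ = 0: [2]

Step 1 — from the characteristic polynomial, algebraic multiplicity of λ = 0 is 2. From dim ker(M − (0)·I) = 1, there are exactly 1 Jordan blocks for λ = 0.
Step 2 — from the minimal polynomial, the factor (x − 0)^2 tells us the largest block for λ = 0 has size 2.
Step 3 — with total size 2, 1 blocks, and largest block 2, the block sizes (in nonincreasing order) are [2].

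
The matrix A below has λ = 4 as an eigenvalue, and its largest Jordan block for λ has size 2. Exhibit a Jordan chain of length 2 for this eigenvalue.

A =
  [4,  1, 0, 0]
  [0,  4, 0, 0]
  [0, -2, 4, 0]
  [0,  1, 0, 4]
A Jordan chain for λ = 4 of length 2:
v_1 = (1, 0, -2, 1)ᵀ
v_2 = (0, 1, 0, 0)ᵀ

Let N = A − (4)·I. We want v_2 with N^2 v_2 = 0 but N^1 v_2 ≠ 0; then v_{j-1} := N · v_j for j = 2, …, 2.

Pick v_2 = (0, 1, 0, 0)ᵀ.
Then v_1 = N · v_2 = (1, 0, -2, 1)ᵀ.

Sanity check: (A − (4)·I) v_1 = (0, 0, 0, 0)ᵀ = 0. ✓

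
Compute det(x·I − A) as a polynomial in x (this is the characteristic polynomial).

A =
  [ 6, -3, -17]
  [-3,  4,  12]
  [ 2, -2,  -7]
x^3 - 3*x^2 + 3*x - 1

Expanding det(x·I − A) (e.g. by cofactor expansion or by noting that A is similar to its Jordan form J, which has the same characteristic polynomial as A) gives
  χ_A(x) = x^3 - 3*x^2 + 3*x - 1
which factors as (x - 1)^3. The eigenvalues (with algebraic multiplicities) are λ = 1 with multiplicity 3.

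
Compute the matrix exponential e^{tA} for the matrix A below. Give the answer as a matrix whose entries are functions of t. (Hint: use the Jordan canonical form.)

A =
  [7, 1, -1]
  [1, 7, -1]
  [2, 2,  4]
e^{tA} =
  [t*exp(6*t) + exp(6*t), t*exp(6*t), -t*exp(6*t)]
  [t*exp(6*t), t*exp(6*t) + exp(6*t), -t*exp(6*t)]
  [2*t*exp(6*t), 2*t*exp(6*t), -2*t*exp(6*t) + exp(6*t)]

Strategy: write A = P · J · P⁻¹ where J is a Jordan canonical form, so e^{tA} = P · e^{tJ} · P⁻¹, and e^{tJ} can be computed block-by-block.

A has Jordan form
J =
  [6, 1, 0]
  [0, 6, 0]
  [0, 0, 6]
(up to reordering of blocks).

Per-block formulas:
  For a 2×2 Jordan block J_2(6): exp(t · J_2(6)) = e^(6t)·(I + t·N), where N is the 2×2 nilpotent shift.
  For a 1×1 block at λ = 6: exp(t · [6]) = [e^(6t)].

After assembling e^{tJ} and conjugating by P, we get:

e^{tA} =
  [t*exp(6*t) + exp(6*t), t*exp(6*t), -t*exp(6*t)]
  [t*exp(6*t), t*exp(6*t) + exp(6*t), -t*exp(6*t)]
  [2*t*exp(6*t), 2*t*exp(6*t), -2*t*exp(6*t) + exp(6*t)]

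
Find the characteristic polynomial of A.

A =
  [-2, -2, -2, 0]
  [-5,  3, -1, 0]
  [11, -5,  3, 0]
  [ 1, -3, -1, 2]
x^4 - 6*x^3 + 12*x^2 - 8*x

Expanding det(x·I − A) (e.g. by cofactor expansion or by noting that A is similar to its Jordan form J, which has the same characteristic polynomial as A) gives
  χ_A(x) = x^4 - 6*x^3 + 12*x^2 - 8*x
which factors as x*(x - 2)^3. The eigenvalues (with algebraic multiplicities) are λ = 0 with multiplicity 1, λ = 2 with multiplicity 3.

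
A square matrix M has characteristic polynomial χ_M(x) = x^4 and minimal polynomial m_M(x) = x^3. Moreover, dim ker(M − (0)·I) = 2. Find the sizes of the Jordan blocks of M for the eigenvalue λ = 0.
Block sizes for λ = 0: [3, 1]

Step 1 — from the characteristic polynomial, algebraic multiplicity of λ = 0 is 4. From dim ker(M − (0)·I) = 2, there are exactly 2 Jordan blocks for λ = 0.
Step 2 — from the minimal polynomial, the factor (x − 0)^3 tells us the largest block for λ = 0 has size 3.
Step 3 — with total size 4, 2 blocks, and largest block 3, the block sizes (in nonincreasing order) are [3, 1].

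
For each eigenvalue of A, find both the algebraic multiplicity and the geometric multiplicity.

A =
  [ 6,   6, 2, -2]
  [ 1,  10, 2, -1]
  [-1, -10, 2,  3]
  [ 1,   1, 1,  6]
λ = 6: alg = 4, geom = 2

Step 1 — factor the characteristic polynomial to read off the algebraic multiplicities:
  χ_A(x) = (x - 6)^4

Step 2 — compute geometric multiplicities via the rank-nullity identity g(λ) = n − rank(A − λI):
  rank(A − (6)·I) = 2, so dim ker(A − (6)·I) = n − 2 = 2

Summary:
  λ = 6: algebraic multiplicity = 4, geometric multiplicity = 2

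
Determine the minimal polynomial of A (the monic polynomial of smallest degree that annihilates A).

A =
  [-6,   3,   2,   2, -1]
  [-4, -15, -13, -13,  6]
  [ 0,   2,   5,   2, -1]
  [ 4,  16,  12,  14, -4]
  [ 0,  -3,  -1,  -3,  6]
x^5 - 4*x^4 - 32*x^3 + 128*x^2 + 256*x - 1024

The characteristic polynomial is χ_A(x) = (x - 4)^3*(x + 4)^2, so the eigenvalues are known. The minimal polynomial is
  m_A(x) = Π_λ (x − λ)^{k_λ}
where k_λ is the size of the *largest* Jordan block for λ (equivalently, the smallest k with (A − λI)^k v = 0 for every generalised eigenvector v of λ).

  λ = -4: largest Jordan block has size 2, contributing (x + 4)^2
  λ = 4: largest Jordan block has size 3, contributing (x − 4)^3

So m_A(x) = (x - 4)^3*(x + 4)^2 = x^5 - 4*x^4 - 32*x^3 + 128*x^2 + 256*x - 1024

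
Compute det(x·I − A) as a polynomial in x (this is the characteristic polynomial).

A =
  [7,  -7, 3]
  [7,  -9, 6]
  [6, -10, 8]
x^3 - 6*x^2 + 12*x - 8

Expanding det(x·I − A) (e.g. by cofactor expansion or by noting that A is similar to its Jordan form J, which has the same characteristic polynomial as A) gives
  χ_A(x) = x^3 - 6*x^2 + 12*x - 8
which factors as (x - 2)^3. The eigenvalues (with algebraic multiplicities) are λ = 2 with multiplicity 3.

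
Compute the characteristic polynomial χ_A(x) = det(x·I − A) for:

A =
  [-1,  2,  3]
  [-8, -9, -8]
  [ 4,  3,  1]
x^3 + 9*x^2 + 27*x + 27

Expanding det(x·I − A) (e.g. by cofactor expansion or by noting that A is similar to its Jordan form J, which has the same characteristic polynomial as A) gives
  χ_A(x) = x^3 + 9*x^2 + 27*x + 27
which factors as (x + 3)^3. The eigenvalues (with algebraic multiplicities) are λ = -3 with multiplicity 3.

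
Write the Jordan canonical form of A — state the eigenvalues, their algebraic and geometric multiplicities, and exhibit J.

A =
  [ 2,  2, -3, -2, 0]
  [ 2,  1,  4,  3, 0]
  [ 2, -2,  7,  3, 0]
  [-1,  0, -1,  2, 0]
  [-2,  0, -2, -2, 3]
J_3(3) ⊕ J_1(3) ⊕ J_1(3)

The characteristic polynomial is
  det(x·I − A) = x^5 - 15*x^4 + 90*x^3 - 270*x^2 + 405*x - 243 = (x - 3)^5

Eigenvalues and multiplicities (the geometric multiplicity of λ is n − rank(A − λI), which equals the number of Jordan blocks for λ):
  λ = 3: algebraic multiplicity = 5, geometric multiplicity = 3

Determining the block sizes for each eigenvalue:
  λ = 3: with am = 5 and gm = 3, the partition is not yet determined (e.g. several partitions of 5 into 3 parts exist). Let N = A − (3)·I. Computing rank(N^1) = 2, rank(N^2) = 1, rank(N^3) = 0; the number of blocks of size ≥ j is rank(N^{j−1}) − rank(N^j), giving [3, 1, 1]. So we have 1 block(s) of size 3, 2 block(s) of size 1 → block sizes [3, 1, 1]

Assembling the blocks gives a Jordan form
J =
  [3, 1, 0, 0, 0]
  [0, 3, 1, 0, 0]
  [0, 0, 3, 0, 0]
  [0, 0, 0, 3, 0]
  [0, 0, 0, 0, 3]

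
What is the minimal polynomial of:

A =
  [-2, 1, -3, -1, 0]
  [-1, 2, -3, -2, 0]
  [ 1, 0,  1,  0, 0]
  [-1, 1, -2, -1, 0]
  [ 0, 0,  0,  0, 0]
x^3

The characteristic polynomial is χ_A(x) = x^5, so the eigenvalues are known. The minimal polynomial is
  m_A(x) = Π_λ (x − λ)^{k_λ}
where k_λ is the size of the *largest* Jordan block for λ (equivalently, the smallest k with (A − λI)^k v = 0 for every generalised eigenvector v of λ).

  λ = 0: largest Jordan block has size 3, contributing (x − 0)^3

So m_A(x) = x^3 = x^3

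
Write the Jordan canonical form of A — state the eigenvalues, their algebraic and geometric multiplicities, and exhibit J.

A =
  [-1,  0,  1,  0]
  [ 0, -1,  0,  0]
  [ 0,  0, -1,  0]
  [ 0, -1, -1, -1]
J_2(-1) ⊕ J_2(-1)

The characteristic polynomial is
  det(x·I − A) = x^4 + 4*x^3 + 6*x^2 + 4*x + 1 = (x + 1)^4

Eigenvalues and multiplicities (the geometric multiplicity of λ is n − rank(A − λI), which equals the number of Jordan blocks for λ):
  λ = -1: algebraic multiplicity = 4, geometric multiplicity = 2

Determining the block sizes for each eigenvalue:
  λ = -1: with am = 4 and gm = 2, the partition is not yet determined (e.g. several partitions of 4 into 2 parts exist). Let N = A − (-1)·I. Computing rank(N^1) = 2, rank(N^2) = 0; the number of blocks of size ≥ j is rank(N^{j−1}) − rank(N^j), giving [2, 2]. So we have 2 block(s) of size 2 → block sizes [2, 2]

Assembling the blocks gives a Jordan form
J =
  [-1,  1,  0,  0]
  [ 0, -1,  0,  0]
  [ 0,  0, -1,  1]
  [ 0,  0,  0, -1]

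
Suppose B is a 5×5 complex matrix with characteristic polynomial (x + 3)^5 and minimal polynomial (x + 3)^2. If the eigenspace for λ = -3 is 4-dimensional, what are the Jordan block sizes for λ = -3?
Block sizes for λ = -3: [2, 1, 1, 1]

Step 1 — from the characteristic polynomial, algebraic multiplicity of λ = -3 is 5. From dim ker(B − (-3)·I) = 4, there are exactly 4 Jordan blocks for λ = -3.
Step 2 — from the minimal polynomial, the factor (x + 3)^2 tells us the largest block for λ = -3 has size 2.
Step 3 — with total size 5, 4 blocks, and largest block 2, the block sizes (in nonincreasing order) are [2, 1, 1, 1].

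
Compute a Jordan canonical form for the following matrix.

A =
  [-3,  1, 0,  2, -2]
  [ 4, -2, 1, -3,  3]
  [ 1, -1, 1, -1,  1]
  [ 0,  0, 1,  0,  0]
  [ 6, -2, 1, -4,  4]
J_3(0) ⊕ J_2(0)

The characteristic polynomial is
  det(x·I − A) = x^5

Eigenvalues and multiplicities (the geometric multiplicity of λ is n − rank(A − λI), which equals the number of Jordan blocks for λ):
  λ = 0: algebraic multiplicity = 5, geometric multiplicity = 2

Determining the block sizes for each eigenvalue:
  λ = 0: with am = 5 and gm = 2, the partition is not yet determined (e.g. several partitions of 5 into 2 parts exist). Let N = A − (0)·I. Computing rank(N^1) = 3, rank(N^2) = 1, rank(N^3) = 0; the number of blocks of size ≥ j is rank(N^{j−1}) − rank(N^j), giving [2, 2, 1]. So we have 1 block(s) of size 3, 1 block(s) of size 2 → block sizes [3, 2]

Assembling the blocks gives a Jordan form
J =
  [0, 1, 0, 0, 0]
  [0, 0, 1, 0, 0]
  [0, 0, 0, 0, 0]
  [0, 0, 0, 0, 1]
  [0, 0, 0, 0, 0]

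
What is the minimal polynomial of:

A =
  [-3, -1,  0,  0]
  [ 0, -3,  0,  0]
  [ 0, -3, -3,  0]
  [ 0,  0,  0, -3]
x^2 + 6*x + 9

The characteristic polynomial is χ_A(x) = (x + 3)^4, so the eigenvalues are known. The minimal polynomial is
  m_A(x) = Π_λ (x − λ)^{k_λ}
where k_λ is the size of the *largest* Jordan block for λ (equivalently, the smallest k with (A − λI)^k v = 0 for every generalised eigenvector v of λ).

  λ = -3: largest Jordan block has size 2, contributing (x + 3)^2

So m_A(x) = (x + 3)^2 = x^2 + 6*x + 9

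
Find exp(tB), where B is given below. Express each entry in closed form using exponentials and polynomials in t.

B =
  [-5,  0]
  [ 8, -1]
e^{tB} =
  [exp(-5*t), 0]
  [2*exp(-t) - 2*exp(-5*t), exp(-t)]

Strategy: write B = P · J · P⁻¹ where J is a Jordan canonical form, so e^{tB} = P · e^{tJ} · P⁻¹, and e^{tJ} can be computed block-by-block.

B has Jordan form
J =
  [-5,  0]
  [ 0, -1]
(up to reordering of blocks).

Per-block formulas:
  For a 1×1 block at λ = -5: exp(t · [-5]) = [e^(-5t)].
  For a 1×1 block at λ = -1: exp(t · [-1]) = [e^(-1t)].

After assembling e^{tJ} and conjugating by P, we get:

e^{tB} =
  [exp(-5*t), 0]
  [2*exp(-t) - 2*exp(-5*t), exp(-t)]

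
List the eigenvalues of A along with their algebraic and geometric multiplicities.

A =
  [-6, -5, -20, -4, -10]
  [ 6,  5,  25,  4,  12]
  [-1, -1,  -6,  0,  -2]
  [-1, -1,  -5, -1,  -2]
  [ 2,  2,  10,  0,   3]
λ = -1: alg = 5, geom = 3

Step 1 — factor the characteristic polynomial to read off the algebraic multiplicities:
  χ_A(x) = (x + 1)^5

Step 2 — compute geometric multiplicities via the rank-nullity identity g(λ) = n − rank(A − λI):
  rank(A − (-1)·I) = 2, so dim ker(A − (-1)·I) = n − 2 = 3

Summary:
  λ = -1: algebraic multiplicity = 5, geometric multiplicity = 3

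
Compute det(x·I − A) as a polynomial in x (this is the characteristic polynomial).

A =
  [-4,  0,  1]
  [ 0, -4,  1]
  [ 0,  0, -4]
x^3 + 12*x^2 + 48*x + 64

Expanding det(x·I − A) (e.g. by cofactor expansion or by noting that A is similar to its Jordan form J, which has the same characteristic polynomial as A) gives
  χ_A(x) = x^3 + 12*x^2 + 48*x + 64
which factors as (x + 4)^3. The eigenvalues (with algebraic multiplicities) are λ = -4 with multiplicity 3.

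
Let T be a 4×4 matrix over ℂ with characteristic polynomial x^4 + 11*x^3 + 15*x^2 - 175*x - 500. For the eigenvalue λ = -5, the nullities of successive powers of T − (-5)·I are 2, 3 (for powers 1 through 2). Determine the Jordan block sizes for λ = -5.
Block sizes for λ = -5: [2, 1]

From the dimensions of kernels of powers, the number of Jordan blocks of size at least j is d_j − d_{j−1} where d_j = dim ker(N^j) (with d_0 = 0). Computing the differences gives [2, 1].
The number of blocks of size exactly k is (#blocks of size ≥ k) − (#blocks of size ≥ k + 1), so the partition is: 1 block(s) of size 1, 1 block(s) of size 2.
In nonincreasing order the block sizes are [2, 1].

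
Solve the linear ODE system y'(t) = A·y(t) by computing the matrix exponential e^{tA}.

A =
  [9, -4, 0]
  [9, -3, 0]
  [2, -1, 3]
e^{tA} =
  [6*t*exp(3*t) + exp(3*t), -4*t*exp(3*t), 0]
  [9*t*exp(3*t), -6*t*exp(3*t) + exp(3*t), 0]
  [3*t^2*exp(3*t)/2 + 2*t*exp(3*t), -t^2*exp(3*t) - t*exp(3*t), exp(3*t)]

Strategy: write A = P · J · P⁻¹ where J is a Jordan canonical form, so e^{tA} = P · e^{tJ} · P⁻¹, and e^{tJ} can be computed block-by-block.

A has Jordan form
J =
  [3, 1, 0]
  [0, 3, 1]
  [0, 0, 3]
(up to reordering of blocks).

Per-block formulas:
  For a 3×3 Jordan block J_3(3): exp(t · J_3(3)) = e^(3t)·(I + t·N + (t^2/2)·N^2), where N is the 3×3 nilpotent shift.

After assembling e^{tJ} and conjugating by P, we get:

e^{tA} =
  [6*t*exp(3*t) + exp(3*t), -4*t*exp(3*t), 0]
  [9*t*exp(3*t), -6*t*exp(3*t) + exp(3*t), 0]
  [3*t^2*exp(3*t)/2 + 2*t*exp(3*t), -t^2*exp(3*t) - t*exp(3*t), exp(3*t)]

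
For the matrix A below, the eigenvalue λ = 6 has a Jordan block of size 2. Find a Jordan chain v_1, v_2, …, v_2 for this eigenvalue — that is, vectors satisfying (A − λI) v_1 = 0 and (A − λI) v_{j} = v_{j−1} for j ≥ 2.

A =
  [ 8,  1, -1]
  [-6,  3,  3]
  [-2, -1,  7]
A Jordan chain for λ = 6 of length 2:
v_1 = (2, -6, -2)ᵀ
v_2 = (1, 0, 0)ᵀ

Let N = A − (6)·I. We want v_2 with N^2 v_2 = 0 but N^1 v_2 ≠ 0; then v_{j-1} := N · v_j for j = 2, …, 2.

Pick v_2 = (1, 0, 0)ᵀ.
Then v_1 = N · v_2 = (2, -6, -2)ᵀ.

Sanity check: (A − (6)·I) v_1 = (0, 0, 0)ᵀ = 0. ✓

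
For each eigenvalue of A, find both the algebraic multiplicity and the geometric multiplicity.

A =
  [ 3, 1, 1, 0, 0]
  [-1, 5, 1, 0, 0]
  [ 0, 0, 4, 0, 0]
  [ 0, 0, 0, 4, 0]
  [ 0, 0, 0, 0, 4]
λ = 4: alg = 5, geom = 4

Step 1 — factor the characteristic polynomial to read off the algebraic multiplicities:
  χ_A(x) = (x - 4)^5

Step 2 — compute geometric multiplicities via the rank-nullity identity g(λ) = n − rank(A − λI):
  rank(A − (4)·I) = 1, so dim ker(A − (4)·I) = n − 1 = 4

Summary:
  λ = 4: algebraic multiplicity = 5, geometric multiplicity = 4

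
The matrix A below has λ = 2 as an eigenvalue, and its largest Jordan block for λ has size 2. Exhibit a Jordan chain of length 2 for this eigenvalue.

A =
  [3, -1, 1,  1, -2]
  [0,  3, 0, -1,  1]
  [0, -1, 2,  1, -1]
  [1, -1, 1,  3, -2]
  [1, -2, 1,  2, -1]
A Jordan chain for λ = 2 of length 2:
v_1 = (1, 0, 0, 1, 1)ᵀ
v_2 = (1, 0, 0, 0, 0)ᵀ

Let N = A − (2)·I. We want v_2 with N^2 v_2 = 0 but N^1 v_2 ≠ 0; then v_{j-1} := N · v_j for j = 2, …, 2.

Pick v_2 = (1, 0, 0, 0, 0)ᵀ.
Then v_1 = N · v_2 = (1, 0, 0, 1, 1)ᵀ.

Sanity check: (A − (2)·I) v_1 = (0, 0, 0, 0, 0)ᵀ = 0. ✓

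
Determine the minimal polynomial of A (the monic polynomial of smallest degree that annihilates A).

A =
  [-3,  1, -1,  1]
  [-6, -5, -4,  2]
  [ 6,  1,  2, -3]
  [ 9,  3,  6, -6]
x^3 + 9*x^2 + 27*x + 27

The characteristic polynomial is χ_A(x) = (x + 3)^4, so the eigenvalues are known. The minimal polynomial is
  m_A(x) = Π_λ (x − λ)^{k_λ}
where k_λ is the size of the *largest* Jordan block for λ (equivalently, the smallest k with (A − λI)^k v = 0 for every generalised eigenvector v of λ).

  λ = -3: largest Jordan block has size 3, contributing (x + 3)^3

So m_A(x) = (x + 3)^3 = x^3 + 9*x^2 + 27*x + 27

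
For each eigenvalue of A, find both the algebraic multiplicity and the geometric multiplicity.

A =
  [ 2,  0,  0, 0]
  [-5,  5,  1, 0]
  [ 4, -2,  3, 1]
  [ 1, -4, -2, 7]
λ = 2: alg = 1, geom = 1; λ = 5: alg = 3, geom = 1

Step 1 — factor the characteristic polynomial to read off the algebraic multiplicities:
  χ_A(x) = (x - 5)^3*(x - 2)

Step 2 — compute geometric multiplicities via the rank-nullity identity g(λ) = n − rank(A − λI):
  rank(A − (2)·I) = 3, so dim ker(A − (2)·I) = n − 3 = 1
  rank(A − (5)·I) = 3, so dim ker(A − (5)·I) = n − 3 = 1

Summary:
  λ = 2: algebraic multiplicity = 1, geometric multiplicity = 1
  λ = 5: algebraic multiplicity = 3, geometric multiplicity = 1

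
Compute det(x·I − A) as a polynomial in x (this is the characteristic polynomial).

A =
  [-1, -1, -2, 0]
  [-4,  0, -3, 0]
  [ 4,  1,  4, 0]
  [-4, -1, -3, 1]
x^4 - 4*x^3 + 6*x^2 - 4*x + 1

Expanding det(x·I − A) (e.g. by cofactor expansion or by noting that A is similar to its Jordan form J, which has the same characteristic polynomial as A) gives
  χ_A(x) = x^4 - 4*x^3 + 6*x^2 - 4*x + 1
which factors as (x - 1)^4. The eigenvalues (with algebraic multiplicities) are λ = 1 with multiplicity 4.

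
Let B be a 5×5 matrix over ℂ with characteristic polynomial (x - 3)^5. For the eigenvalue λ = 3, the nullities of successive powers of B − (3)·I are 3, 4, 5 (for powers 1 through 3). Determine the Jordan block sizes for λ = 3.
Block sizes for λ = 3: [3, 1, 1]

From the dimensions of kernels of powers, the number of Jordan blocks of size at least j is d_j − d_{j−1} where d_j = dim ker(N^j) (with d_0 = 0). Computing the differences gives [3, 1, 1].
The number of blocks of size exactly k is (#blocks of size ≥ k) − (#blocks of size ≥ k + 1), so the partition is: 2 block(s) of size 1, 1 block(s) of size 3.
In nonincreasing order the block sizes are [3, 1, 1].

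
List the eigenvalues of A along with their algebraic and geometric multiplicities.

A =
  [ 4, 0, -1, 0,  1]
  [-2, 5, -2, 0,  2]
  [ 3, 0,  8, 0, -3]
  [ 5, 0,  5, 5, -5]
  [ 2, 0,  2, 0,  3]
λ = 5: alg = 5, geom = 4

Step 1 — factor the characteristic polynomial to read off the algebraic multiplicities:
  χ_A(x) = (x - 5)^5

Step 2 — compute geometric multiplicities via the rank-nullity identity g(λ) = n − rank(A − λI):
  rank(A − (5)·I) = 1, so dim ker(A − (5)·I) = n − 1 = 4

Summary:
  λ = 5: algebraic multiplicity = 5, geometric multiplicity = 4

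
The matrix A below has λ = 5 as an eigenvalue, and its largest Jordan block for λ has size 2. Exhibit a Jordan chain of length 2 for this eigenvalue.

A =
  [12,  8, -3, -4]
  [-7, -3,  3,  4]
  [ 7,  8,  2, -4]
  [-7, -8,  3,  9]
A Jordan chain for λ = 5 of length 2:
v_1 = (7, -7, 7, -7)ᵀ
v_2 = (1, 0, 0, 0)ᵀ

Let N = A − (5)·I. We want v_2 with N^2 v_2 = 0 but N^1 v_2 ≠ 0; then v_{j-1} := N · v_j for j = 2, …, 2.

Pick v_2 = (1, 0, 0, 0)ᵀ.
Then v_1 = N · v_2 = (7, -7, 7, -7)ᵀ.

Sanity check: (A − (5)·I) v_1 = (0, 0, 0, 0)ᵀ = 0. ✓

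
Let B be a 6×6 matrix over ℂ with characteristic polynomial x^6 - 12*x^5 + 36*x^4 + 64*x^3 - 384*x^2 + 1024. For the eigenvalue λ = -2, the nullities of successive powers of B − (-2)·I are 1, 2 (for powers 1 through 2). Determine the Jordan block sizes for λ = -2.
Block sizes for λ = -2: [2]

From the dimensions of kernels of powers, the number of Jordan blocks of size at least j is d_j − d_{j−1} where d_j = dim ker(N^j) (with d_0 = 0). Computing the differences gives [1, 1].
The number of blocks of size exactly k is (#blocks of size ≥ k) − (#blocks of size ≥ k + 1), so the partition is: 1 block(s) of size 2.
In nonincreasing order the block sizes are [2].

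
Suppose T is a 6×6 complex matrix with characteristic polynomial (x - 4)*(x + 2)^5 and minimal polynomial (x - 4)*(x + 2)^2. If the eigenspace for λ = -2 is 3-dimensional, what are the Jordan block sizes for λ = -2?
Block sizes for λ = -2: [2, 2, 1]

Step 1 — from the characteristic polynomial, algebraic multiplicity of λ = -2 is 5. From dim ker(T − (-2)·I) = 3, there are exactly 3 Jordan blocks for λ = -2.
Step 2 — from the minimal polynomial, the factor (x + 2)^2 tells us the largest block for λ = -2 has size 2.
Step 3 — with total size 5, 3 blocks, and largest block 2, the block sizes (in nonincreasing order) are [2, 2, 1].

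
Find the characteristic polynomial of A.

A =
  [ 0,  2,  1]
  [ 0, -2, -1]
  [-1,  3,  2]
x^3

Expanding det(x·I − A) (e.g. by cofactor expansion or by noting that A is similar to its Jordan form J, which has the same characteristic polynomial as A) gives
  χ_A(x) = x^3
which factors as x^3. The eigenvalues (with algebraic multiplicities) are λ = 0 with multiplicity 3.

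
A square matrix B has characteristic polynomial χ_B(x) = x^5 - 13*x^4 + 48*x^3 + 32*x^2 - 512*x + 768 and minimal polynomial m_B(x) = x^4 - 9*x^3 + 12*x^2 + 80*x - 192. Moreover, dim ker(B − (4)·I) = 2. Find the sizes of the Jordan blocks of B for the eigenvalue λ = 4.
Block sizes for λ = 4: [3, 1]

Step 1 — from the characteristic polynomial, algebraic multiplicity of λ = 4 is 4. From dim ker(B − (4)·I) = 2, there are exactly 2 Jordan blocks for λ = 4.
Step 2 — from the minimal polynomial, the factor (x − 4)^3 tells us the largest block for λ = 4 has size 3.
Step 3 — with total size 4, 2 blocks, and largest block 3, the block sizes (in nonincreasing order) are [3, 1].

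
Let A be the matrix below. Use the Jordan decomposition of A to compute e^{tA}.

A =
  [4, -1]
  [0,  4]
e^{tA} =
  [exp(4*t), -t*exp(4*t)]
  [0, exp(4*t)]

Strategy: write A = P · J · P⁻¹ where J is a Jordan canonical form, so e^{tA} = P · e^{tJ} · P⁻¹, and e^{tJ} can be computed block-by-block.

A has Jordan form
J =
  [4, 1]
  [0, 4]
(up to reordering of blocks).

Per-block formulas:
  For a 2×2 Jordan block J_2(4): exp(t · J_2(4)) = e^(4t)·(I + t·N), where N is the 2×2 nilpotent shift.

After assembling e^{tJ} and conjugating by P, we get:

e^{tA} =
  [exp(4*t), -t*exp(4*t)]
  [0, exp(4*t)]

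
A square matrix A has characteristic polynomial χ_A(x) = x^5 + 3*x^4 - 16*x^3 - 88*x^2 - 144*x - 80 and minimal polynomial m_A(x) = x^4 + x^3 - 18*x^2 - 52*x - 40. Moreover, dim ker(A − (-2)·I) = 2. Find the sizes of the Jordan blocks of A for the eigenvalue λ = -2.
Block sizes for λ = -2: [3, 1]

Step 1 — from the characteristic polynomial, algebraic multiplicity of λ = -2 is 4. From dim ker(A − (-2)·I) = 2, there are exactly 2 Jordan blocks for λ = -2.
Step 2 — from the minimal polynomial, the factor (x + 2)^3 tells us the largest block for λ = -2 has size 3.
Step 3 — with total size 4, 2 blocks, and largest block 3, the block sizes (in nonincreasing order) are [3, 1].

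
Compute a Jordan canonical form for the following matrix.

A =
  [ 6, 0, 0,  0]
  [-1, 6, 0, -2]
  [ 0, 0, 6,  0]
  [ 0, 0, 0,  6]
J_2(6) ⊕ J_1(6) ⊕ J_1(6)

The characteristic polynomial is
  det(x·I − A) = x^4 - 24*x^3 + 216*x^2 - 864*x + 1296 = (x - 6)^4

Eigenvalues and multiplicities (the geometric multiplicity of λ is n − rank(A − λI), which equals the number of Jordan blocks for λ):
  λ = 6: algebraic multiplicity = 4, geometric multiplicity = 3

Determining the block sizes for each eigenvalue:
  λ = 6: 3 blocks summing to 4 forces exactly one block of size 2 and the rest size 1 → block sizes [2, 1, 1]

Assembling the blocks gives a Jordan form
J =
  [6, 1, 0, 0]
  [0, 6, 0, 0]
  [0, 0, 6, 0]
  [0, 0, 0, 6]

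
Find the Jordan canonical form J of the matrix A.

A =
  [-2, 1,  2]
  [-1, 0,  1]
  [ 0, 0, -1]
J_3(-1)

The characteristic polynomial is
  det(x·I − A) = x^3 + 3*x^2 + 3*x + 1 = (x + 1)^3

Eigenvalues and multiplicities (the geometric multiplicity of λ is n − rank(A − λI), which equals the number of Jordan blocks for λ):
  λ = -1: algebraic multiplicity = 3, geometric multiplicity = 1

Determining the block sizes for each eigenvalue:
  λ = -1: one block (gm = 1), so the single block has size am = 3 → block sizes [3]

Assembling the blocks gives a Jordan form
J =
  [-1,  1,  0]
  [ 0, -1,  1]
  [ 0,  0, -1]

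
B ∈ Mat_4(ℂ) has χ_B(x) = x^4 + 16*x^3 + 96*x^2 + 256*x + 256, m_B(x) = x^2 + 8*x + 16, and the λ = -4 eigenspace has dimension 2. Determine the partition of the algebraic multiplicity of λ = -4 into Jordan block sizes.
Block sizes for λ = -4: [2, 2]

Step 1 — from the characteristic polynomial, algebraic multiplicity of λ = -4 is 4. From dim ker(B − (-4)·I) = 2, there are exactly 2 Jordan blocks for λ = -4.
Step 2 — from the minimal polynomial, the factor (x + 4)^2 tells us the largest block for λ = -4 has size 2.
Step 3 — with total size 4, 2 blocks, and largest block 2, the block sizes (in nonincreasing order) are [2, 2].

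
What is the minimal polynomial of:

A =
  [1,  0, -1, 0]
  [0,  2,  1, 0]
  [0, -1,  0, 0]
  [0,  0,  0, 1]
x^3 - 3*x^2 + 3*x - 1

The characteristic polynomial is χ_A(x) = (x - 1)^4, so the eigenvalues are known. The minimal polynomial is
  m_A(x) = Π_λ (x − λ)^{k_λ}
where k_λ is the size of the *largest* Jordan block for λ (equivalently, the smallest k with (A − λI)^k v = 0 for every generalised eigenvector v of λ).

  λ = 1: largest Jordan block has size 3, contributing (x − 1)^3

So m_A(x) = (x - 1)^3 = x^3 - 3*x^2 + 3*x - 1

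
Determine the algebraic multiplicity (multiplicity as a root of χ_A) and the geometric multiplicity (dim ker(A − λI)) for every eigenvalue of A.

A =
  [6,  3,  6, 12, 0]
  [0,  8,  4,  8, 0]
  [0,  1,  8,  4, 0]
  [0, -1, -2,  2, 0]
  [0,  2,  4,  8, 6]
λ = 6: alg = 5, geom = 4

Step 1 — factor the characteristic polynomial to read off the algebraic multiplicities:
  χ_A(x) = (x - 6)^5

Step 2 — compute geometric multiplicities via the rank-nullity identity g(λ) = n − rank(A − λI):
  rank(A − (6)·I) = 1, so dim ker(A − (6)·I) = n − 1 = 4

Summary:
  λ = 6: algebraic multiplicity = 5, geometric multiplicity = 4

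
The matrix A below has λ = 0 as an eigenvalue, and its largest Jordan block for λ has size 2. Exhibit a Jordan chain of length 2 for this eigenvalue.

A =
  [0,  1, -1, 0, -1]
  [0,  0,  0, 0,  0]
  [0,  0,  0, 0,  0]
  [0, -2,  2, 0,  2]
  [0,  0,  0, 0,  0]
A Jordan chain for λ = 0 of length 2:
v_1 = (1, 0, 0, -2, 0)ᵀ
v_2 = (0, 1, 0, 0, 0)ᵀ

Let N = A − (0)·I. We want v_2 with N^2 v_2 = 0 but N^1 v_2 ≠ 0; then v_{j-1} := N · v_j for j = 2, …, 2.

Pick v_2 = (0, 1, 0, 0, 0)ᵀ.
Then v_1 = N · v_2 = (1, 0, 0, -2, 0)ᵀ.

Sanity check: (A − (0)·I) v_1 = (0, 0, 0, 0, 0)ᵀ = 0. ✓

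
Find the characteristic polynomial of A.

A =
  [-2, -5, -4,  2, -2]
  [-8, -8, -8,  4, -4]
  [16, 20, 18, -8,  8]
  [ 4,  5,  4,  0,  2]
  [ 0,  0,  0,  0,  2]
x^5 - 10*x^4 + 40*x^3 - 80*x^2 + 80*x - 32

Expanding det(x·I − A) (e.g. by cofactor expansion or by noting that A is similar to its Jordan form J, which has the same characteristic polynomial as A) gives
  χ_A(x) = x^5 - 10*x^4 + 40*x^3 - 80*x^2 + 80*x - 32
which factors as (x - 2)^5. The eigenvalues (with algebraic multiplicities) are λ = 2 with multiplicity 5.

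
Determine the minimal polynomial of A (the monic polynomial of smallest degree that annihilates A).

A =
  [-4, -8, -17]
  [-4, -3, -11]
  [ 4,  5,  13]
x^3 - 6*x^2 + 12*x - 8

The characteristic polynomial is χ_A(x) = (x - 2)^3, so the eigenvalues are known. The minimal polynomial is
  m_A(x) = Π_λ (x − λ)^{k_λ}
where k_λ is the size of the *largest* Jordan block for λ (equivalently, the smallest k with (A − λI)^k v = 0 for every generalised eigenvector v of λ).

  λ = 2: largest Jordan block has size 3, contributing (x − 2)^3

So m_A(x) = (x - 2)^3 = x^3 - 6*x^2 + 12*x - 8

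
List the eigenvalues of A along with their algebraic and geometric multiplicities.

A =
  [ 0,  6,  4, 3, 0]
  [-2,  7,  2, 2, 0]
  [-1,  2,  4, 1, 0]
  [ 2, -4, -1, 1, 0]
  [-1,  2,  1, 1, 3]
λ = 3: alg = 5, geom = 3

Step 1 — factor the characteristic polynomial to read off the algebraic multiplicities:
  χ_A(x) = (x - 3)^5

Step 2 — compute geometric multiplicities via the rank-nullity identity g(λ) = n − rank(A − λI):
  rank(A − (3)·I) = 2, so dim ker(A − (3)·I) = n − 2 = 3

Summary:
  λ = 3: algebraic multiplicity = 5, geometric multiplicity = 3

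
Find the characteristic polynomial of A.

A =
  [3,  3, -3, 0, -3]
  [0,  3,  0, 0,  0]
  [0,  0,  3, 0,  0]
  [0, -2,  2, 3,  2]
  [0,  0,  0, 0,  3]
x^5 - 15*x^4 + 90*x^3 - 270*x^2 + 405*x - 243

Expanding det(x·I − A) (e.g. by cofactor expansion or by noting that A is similar to its Jordan form J, which has the same characteristic polynomial as A) gives
  χ_A(x) = x^5 - 15*x^4 + 90*x^3 - 270*x^2 + 405*x - 243
which factors as (x - 3)^5. The eigenvalues (with algebraic multiplicities) are λ = 3 with multiplicity 5.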